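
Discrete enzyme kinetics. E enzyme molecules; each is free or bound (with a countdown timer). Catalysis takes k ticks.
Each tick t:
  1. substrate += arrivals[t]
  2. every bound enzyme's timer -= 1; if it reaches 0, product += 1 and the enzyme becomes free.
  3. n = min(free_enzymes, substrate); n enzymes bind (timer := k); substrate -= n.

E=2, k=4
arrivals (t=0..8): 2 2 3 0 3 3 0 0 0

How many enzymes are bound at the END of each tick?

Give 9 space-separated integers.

t=0: arr=2 -> substrate=0 bound=2 product=0
t=1: arr=2 -> substrate=2 bound=2 product=0
t=2: arr=3 -> substrate=5 bound=2 product=0
t=3: arr=0 -> substrate=5 bound=2 product=0
t=4: arr=3 -> substrate=6 bound=2 product=2
t=5: arr=3 -> substrate=9 bound=2 product=2
t=6: arr=0 -> substrate=9 bound=2 product=2
t=7: arr=0 -> substrate=9 bound=2 product=2
t=8: arr=0 -> substrate=7 bound=2 product=4

Answer: 2 2 2 2 2 2 2 2 2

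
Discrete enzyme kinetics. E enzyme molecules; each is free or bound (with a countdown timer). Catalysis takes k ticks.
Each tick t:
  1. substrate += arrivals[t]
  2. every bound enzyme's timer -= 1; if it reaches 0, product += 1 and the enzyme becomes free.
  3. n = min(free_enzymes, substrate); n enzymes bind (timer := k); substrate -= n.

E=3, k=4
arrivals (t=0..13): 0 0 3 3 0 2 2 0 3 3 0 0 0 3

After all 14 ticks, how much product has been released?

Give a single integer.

Answer: 6

Derivation:
t=0: arr=0 -> substrate=0 bound=0 product=0
t=1: arr=0 -> substrate=0 bound=0 product=0
t=2: arr=3 -> substrate=0 bound=3 product=0
t=3: arr=3 -> substrate=3 bound=3 product=0
t=4: arr=0 -> substrate=3 bound=3 product=0
t=5: arr=2 -> substrate=5 bound=3 product=0
t=6: arr=2 -> substrate=4 bound=3 product=3
t=7: arr=0 -> substrate=4 bound=3 product=3
t=8: arr=3 -> substrate=7 bound=3 product=3
t=9: arr=3 -> substrate=10 bound=3 product=3
t=10: arr=0 -> substrate=7 bound=3 product=6
t=11: arr=0 -> substrate=7 bound=3 product=6
t=12: arr=0 -> substrate=7 bound=3 product=6
t=13: arr=3 -> substrate=10 bound=3 product=6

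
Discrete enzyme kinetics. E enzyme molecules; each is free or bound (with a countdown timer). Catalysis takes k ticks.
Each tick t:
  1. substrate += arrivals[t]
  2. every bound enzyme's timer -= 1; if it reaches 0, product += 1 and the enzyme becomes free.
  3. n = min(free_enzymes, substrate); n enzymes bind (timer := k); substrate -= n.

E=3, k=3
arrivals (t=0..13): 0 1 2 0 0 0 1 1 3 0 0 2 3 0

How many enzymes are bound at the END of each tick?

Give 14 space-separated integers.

t=0: arr=0 -> substrate=0 bound=0 product=0
t=1: arr=1 -> substrate=0 bound=1 product=0
t=2: arr=2 -> substrate=0 bound=3 product=0
t=3: arr=0 -> substrate=0 bound=3 product=0
t=4: arr=0 -> substrate=0 bound=2 product=1
t=5: arr=0 -> substrate=0 bound=0 product=3
t=6: arr=1 -> substrate=0 bound=1 product=3
t=7: arr=1 -> substrate=0 bound=2 product=3
t=8: arr=3 -> substrate=2 bound=3 product=3
t=9: arr=0 -> substrate=1 bound=3 product=4
t=10: arr=0 -> substrate=0 bound=3 product=5
t=11: arr=2 -> substrate=1 bound=3 product=6
t=12: arr=3 -> substrate=3 bound=3 product=7
t=13: arr=0 -> substrate=2 bound=3 product=8

Answer: 0 1 3 3 2 0 1 2 3 3 3 3 3 3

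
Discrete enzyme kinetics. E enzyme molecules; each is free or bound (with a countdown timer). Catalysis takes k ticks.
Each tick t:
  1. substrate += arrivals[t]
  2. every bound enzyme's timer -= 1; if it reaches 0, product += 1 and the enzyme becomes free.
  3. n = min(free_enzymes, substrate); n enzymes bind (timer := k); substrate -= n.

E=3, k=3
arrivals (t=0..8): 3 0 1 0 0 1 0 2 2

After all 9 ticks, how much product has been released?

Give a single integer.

Answer: 5

Derivation:
t=0: arr=3 -> substrate=0 bound=3 product=0
t=1: arr=0 -> substrate=0 bound=3 product=0
t=2: arr=1 -> substrate=1 bound=3 product=0
t=3: arr=0 -> substrate=0 bound=1 product=3
t=4: arr=0 -> substrate=0 bound=1 product=3
t=5: arr=1 -> substrate=0 bound=2 product=3
t=6: arr=0 -> substrate=0 bound=1 product=4
t=7: arr=2 -> substrate=0 bound=3 product=4
t=8: arr=2 -> substrate=1 bound=3 product=5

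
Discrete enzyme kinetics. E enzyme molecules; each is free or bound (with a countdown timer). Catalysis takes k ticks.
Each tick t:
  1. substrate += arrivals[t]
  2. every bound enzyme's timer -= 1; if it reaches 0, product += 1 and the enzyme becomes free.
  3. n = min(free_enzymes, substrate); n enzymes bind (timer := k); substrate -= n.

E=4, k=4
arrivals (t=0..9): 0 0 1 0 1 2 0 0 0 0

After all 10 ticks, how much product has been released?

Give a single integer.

Answer: 4

Derivation:
t=0: arr=0 -> substrate=0 bound=0 product=0
t=1: arr=0 -> substrate=0 bound=0 product=0
t=2: arr=1 -> substrate=0 bound=1 product=0
t=3: arr=0 -> substrate=0 bound=1 product=0
t=4: arr=1 -> substrate=0 bound=2 product=0
t=5: arr=2 -> substrate=0 bound=4 product=0
t=6: arr=0 -> substrate=0 bound=3 product=1
t=7: arr=0 -> substrate=0 bound=3 product=1
t=8: arr=0 -> substrate=0 bound=2 product=2
t=9: arr=0 -> substrate=0 bound=0 product=4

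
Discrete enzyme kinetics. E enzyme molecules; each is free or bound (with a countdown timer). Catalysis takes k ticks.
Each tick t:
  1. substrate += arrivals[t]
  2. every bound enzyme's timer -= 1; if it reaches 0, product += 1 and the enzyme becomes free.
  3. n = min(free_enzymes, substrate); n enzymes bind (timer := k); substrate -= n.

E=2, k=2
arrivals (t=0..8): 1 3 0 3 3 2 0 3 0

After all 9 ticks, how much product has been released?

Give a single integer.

Answer: 7

Derivation:
t=0: arr=1 -> substrate=0 bound=1 product=0
t=1: arr=3 -> substrate=2 bound=2 product=0
t=2: arr=0 -> substrate=1 bound=2 product=1
t=3: arr=3 -> substrate=3 bound=2 product=2
t=4: arr=3 -> substrate=5 bound=2 product=3
t=5: arr=2 -> substrate=6 bound=2 product=4
t=6: arr=0 -> substrate=5 bound=2 product=5
t=7: arr=3 -> substrate=7 bound=2 product=6
t=8: arr=0 -> substrate=6 bound=2 product=7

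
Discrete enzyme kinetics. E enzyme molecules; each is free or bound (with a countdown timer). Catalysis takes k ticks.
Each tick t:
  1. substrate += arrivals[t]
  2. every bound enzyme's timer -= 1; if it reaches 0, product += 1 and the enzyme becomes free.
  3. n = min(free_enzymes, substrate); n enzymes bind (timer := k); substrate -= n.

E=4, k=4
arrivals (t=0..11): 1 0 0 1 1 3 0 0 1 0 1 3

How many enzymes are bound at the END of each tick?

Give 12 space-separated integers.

Answer: 1 1 1 2 2 4 4 4 4 2 3 4

Derivation:
t=0: arr=1 -> substrate=0 bound=1 product=0
t=1: arr=0 -> substrate=0 bound=1 product=0
t=2: arr=0 -> substrate=0 bound=1 product=0
t=3: arr=1 -> substrate=0 bound=2 product=0
t=4: arr=1 -> substrate=0 bound=2 product=1
t=5: arr=3 -> substrate=1 bound=4 product=1
t=6: arr=0 -> substrate=1 bound=4 product=1
t=7: arr=0 -> substrate=0 bound=4 product=2
t=8: arr=1 -> substrate=0 bound=4 product=3
t=9: arr=0 -> substrate=0 bound=2 product=5
t=10: arr=1 -> substrate=0 bound=3 product=5
t=11: arr=3 -> substrate=1 bound=4 product=6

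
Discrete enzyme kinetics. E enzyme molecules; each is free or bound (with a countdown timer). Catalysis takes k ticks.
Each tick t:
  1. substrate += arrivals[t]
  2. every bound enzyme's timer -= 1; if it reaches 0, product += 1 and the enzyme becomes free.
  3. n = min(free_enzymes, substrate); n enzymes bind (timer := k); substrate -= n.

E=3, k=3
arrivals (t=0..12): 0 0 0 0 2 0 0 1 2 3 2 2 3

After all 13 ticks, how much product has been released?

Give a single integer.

Answer: 5

Derivation:
t=0: arr=0 -> substrate=0 bound=0 product=0
t=1: arr=0 -> substrate=0 bound=0 product=0
t=2: arr=0 -> substrate=0 bound=0 product=0
t=3: arr=0 -> substrate=0 bound=0 product=0
t=4: arr=2 -> substrate=0 bound=2 product=0
t=5: arr=0 -> substrate=0 bound=2 product=0
t=6: arr=0 -> substrate=0 bound=2 product=0
t=7: arr=1 -> substrate=0 bound=1 product=2
t=8: arr=2 -> substrate=0 bound=3 product=2
t=9: arr=3 -> substrate=3 bound=3 product=2
t=10: arr=2 -> substrate=4 bound=3 product=3
t=11: arr=2 -> substrate=4 bound=3 product=5
t=12: arr=3 -> substrate=7 bound=3 product=5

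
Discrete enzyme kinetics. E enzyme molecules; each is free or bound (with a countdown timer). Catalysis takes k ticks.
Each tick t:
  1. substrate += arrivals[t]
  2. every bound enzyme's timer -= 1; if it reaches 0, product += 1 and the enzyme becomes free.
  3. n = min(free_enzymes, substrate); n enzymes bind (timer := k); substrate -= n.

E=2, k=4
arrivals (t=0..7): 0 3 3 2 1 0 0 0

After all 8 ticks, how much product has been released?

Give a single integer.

t=0: arr=0 -> substrate=0 bound=0 product=0
t=1: arr=3 -> substrate=1 bound=2 product=0
t=2: arr=3 -> substrate=4 bound=2 product=0
t=3: arr=2 -> substrate=6 bound=2 product=0
t=4: arr=1 -> substrate=7 bound=2 product=0
t=5: arr=0 -> substrate=5 bound=2 product=2
t=6: arr=0 -> substrate=5 bound=2 product=2
t=7: arr=0 -> substrate=5 bound=2 product=2

Answer: 2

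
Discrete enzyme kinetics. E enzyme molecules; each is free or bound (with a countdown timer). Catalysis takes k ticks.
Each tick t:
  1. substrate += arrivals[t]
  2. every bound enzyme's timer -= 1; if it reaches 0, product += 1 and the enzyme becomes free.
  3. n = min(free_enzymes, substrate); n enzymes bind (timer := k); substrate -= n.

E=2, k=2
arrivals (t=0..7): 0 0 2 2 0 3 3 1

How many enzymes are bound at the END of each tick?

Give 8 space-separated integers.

Answer: 0 0 2 2 2 2 2 2

Derivation:
t=0: arr=0 -> substrate=0 bound=0 product=0
t=1: arr=0 -> substrate=0 bound=0 product=0
t=2: arr=2 -> substrate=0 bound=2 product=0
t=3: arr=2 -> substrate=2 bound=2 product=0
t=4: arr=0 -> substrate=0 bound=2 product=2
t=5: arr=3 -> substrate=3 bound=2 product=2
t=6: arr=3 -> substrate=4 bound=2 product=4
t=7: arr=1 -> substrate=5 bound=2 product=4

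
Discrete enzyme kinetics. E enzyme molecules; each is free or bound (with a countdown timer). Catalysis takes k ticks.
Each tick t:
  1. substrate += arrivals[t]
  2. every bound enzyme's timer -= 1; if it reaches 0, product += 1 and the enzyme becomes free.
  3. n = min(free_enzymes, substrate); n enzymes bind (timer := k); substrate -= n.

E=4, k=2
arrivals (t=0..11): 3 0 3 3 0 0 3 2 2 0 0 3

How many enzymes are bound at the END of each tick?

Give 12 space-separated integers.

t=0: arr=3 -> substrate=0 bound=3 product=0
t=1: arr=0 -> substrate=0 bound=3 product=0
t=2: arr=3 -> substrate=0 bound=3 product=3
t=3: arr=3 -> substrate=2 bound=4 product=3
t=4: arr=0 -> substrate=0 bound=3 product=6
t=5: arr=0 -> substrate=0 bound=2 product=7
t=6: arr=3 -> substrate=0 bound=3 product=9
t=7: arr=2 -> substrate=1 bound=4 product=9
t=8: arr=2 -> substrate=0 bound=4 product=12
t=9: arr=0 -> substrate=0 bound=3 product=13
t=10: arr=0 -> substrate=0 bound=0 product=16
t=11: arr=3 -> substrate=0 bound=3 product=16

Answer: 3 3 3 4 3 2 3 4 4 3 0 3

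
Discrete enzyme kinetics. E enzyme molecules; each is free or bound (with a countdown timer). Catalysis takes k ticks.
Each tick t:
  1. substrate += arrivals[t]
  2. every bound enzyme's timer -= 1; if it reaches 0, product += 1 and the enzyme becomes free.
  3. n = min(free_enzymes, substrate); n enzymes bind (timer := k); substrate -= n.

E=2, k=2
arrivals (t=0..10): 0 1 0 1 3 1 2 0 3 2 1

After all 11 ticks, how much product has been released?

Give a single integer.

t=0: arr=0 -> substrate=0 bound=0 product=0
t=1: arr=1 -> substrate=0 bound=1 product=0
t=2: arr=0 -> substrate=0 bound=1 product=0
t=3: arr=1 -> substrate=0 bound=1 product=1
t=4: arr=3 -> substrate=2 bound=2 product=1
t=5: arr=1 -> substrate=2 bound=2 product=2
t=6: arr=2 -> substrate=3 bound=2 product=3
t=7: arr=0 -> substrate=2 bound=2 product=4
t=8: arr=3 -> substrate=4 bound=2 product=5
t=9: arr=2 -> substrate=5 bound=2 product=6
t=10: arr=1 -> substrate=5 bound=2 product=7

Answer: 7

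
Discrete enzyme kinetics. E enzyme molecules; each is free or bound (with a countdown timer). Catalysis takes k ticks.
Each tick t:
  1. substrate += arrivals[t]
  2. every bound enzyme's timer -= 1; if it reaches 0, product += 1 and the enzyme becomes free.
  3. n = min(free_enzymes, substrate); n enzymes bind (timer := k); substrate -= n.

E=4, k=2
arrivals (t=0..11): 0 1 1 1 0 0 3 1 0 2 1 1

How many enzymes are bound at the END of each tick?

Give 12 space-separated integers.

Answer: 0 1 2 2 1 0 3 4 1 2 3 2

Derivation:
t=0: arr=0 -> substrate=0 bound=0 product=0
t=1: arr=1 -> substrate=0 bound=1 product=0
t=2: arr=1 -> substrate=0 bound=2 product=0
t=3: arr=1 -> substrate=0 bound=2 product=1
t=4: arr=0 -> substrate=0 bound=1 product=2
t=5: arr=0 -> substrate=0 bound=0 product=3
t=6: arr=3 -> substrate=0 bound=3 product=3
t=7: arr=1 -> substrate=0 bound=4 product=3
t=8: arr=0 -> substrate=0 bound=1 product=6
t=9: arr=2 -> substrate=0 bound=2 product=7
t=10: arr=1 -> substrate=0 bound=3 product=7
t=11: arr=1 -> substrate=0 bound=2 product=9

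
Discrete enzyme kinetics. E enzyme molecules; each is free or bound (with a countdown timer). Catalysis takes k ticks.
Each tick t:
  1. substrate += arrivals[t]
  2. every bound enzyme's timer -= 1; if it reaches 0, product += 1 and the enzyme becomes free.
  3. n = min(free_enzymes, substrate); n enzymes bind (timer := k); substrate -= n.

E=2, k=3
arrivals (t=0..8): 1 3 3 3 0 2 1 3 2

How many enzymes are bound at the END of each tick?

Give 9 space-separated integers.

t=0: arr=1 -> substrate=0 bound=1 product=0
t=1: arr=3 -> substrate=2 bound=2 product=0
t=2: arr=3 -> substrate=5 bound=2 product=0
t=3: arr=3 -> substrate=7 bound=2 product=1
t=4: arr=0 -> substrate=6 bound=2 product=2
t=5: arr=2 -> substrate=8 bound=2 product=2
t=6: arr=1 -> substrate=8 bound=2 product=3
t=7: arr=3 -> substrate=10 bound=2 product=4
t=8: arr=2 -> substrate=12 bound=2 product=4

Answer: 1 2 2 2 2 2 2 2 2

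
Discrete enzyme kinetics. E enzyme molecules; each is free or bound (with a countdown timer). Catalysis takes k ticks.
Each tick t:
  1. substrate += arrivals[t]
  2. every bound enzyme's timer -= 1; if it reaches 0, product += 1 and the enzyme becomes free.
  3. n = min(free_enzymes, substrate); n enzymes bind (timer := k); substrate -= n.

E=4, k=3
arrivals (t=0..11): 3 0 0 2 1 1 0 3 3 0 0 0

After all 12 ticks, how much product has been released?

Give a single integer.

Answer: 11

Derivation:
t=0: arr=3 -> substrate=0 bound=3 product=0
t=1: arr=0 -> substrate=0 bound=3 product=0
t=2: arr=0 -> substrate=0 bound=3 product=0
t=3: arr=2 -> substrate=0 bound=2 product=3
t=4: arr=1 -> substrate=0 bound=3 product=3
t=5: arr=1 -> substrate=0 bound=4 product=3
t=6: arr=0 -> substrate=0 bound=2 product=5
t=7: arr=3 -> substrate=0 bound=4 product=6
t=8: arr=3 -> substrate=2 bound=4 product=7
t=9: arr=0 -> substrate=2 bound=4 product=7
t=10: arr=0 -> substrate=0 bound=3 product=10
t=11: arr=0 -> substrate=0 bound=2 product=11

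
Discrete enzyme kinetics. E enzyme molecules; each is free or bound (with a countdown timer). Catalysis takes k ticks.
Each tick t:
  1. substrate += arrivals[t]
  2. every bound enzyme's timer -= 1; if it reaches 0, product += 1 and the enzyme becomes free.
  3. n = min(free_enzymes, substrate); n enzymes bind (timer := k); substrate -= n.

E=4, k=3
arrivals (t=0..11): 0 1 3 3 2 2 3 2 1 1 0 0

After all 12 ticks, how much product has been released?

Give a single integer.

Answer: 12

Derivation:
t=0: arr=0 -> substrate=0 bound=0 product=0
t=1: arr=1 -> substrate=0 bound=1 product=0
t=2: arr=3 -> substrate=0 bound=4 product=0
t=3: arr=3 -> substrate=3 bound=4 product=0
t=4: arr=2 -> substrate=4 bound=4 product=1
t=5: arr=2 -> substrate=3 bound=4 product=4
t=6: arr=3 -> substrate=6 bound=4 product=4
t=7: arr=2 -> substrate=7 bound=4 product=5
t=8: arr=1 -> substrate=5 bound=4 product=8
t=9: arr=1 -> substrate=6 bound=4 product=8
t=10: arr=0 -> substrate=5 bound=4 product=9
t=11: arr=0 -> substrate=2 bound=4 product=12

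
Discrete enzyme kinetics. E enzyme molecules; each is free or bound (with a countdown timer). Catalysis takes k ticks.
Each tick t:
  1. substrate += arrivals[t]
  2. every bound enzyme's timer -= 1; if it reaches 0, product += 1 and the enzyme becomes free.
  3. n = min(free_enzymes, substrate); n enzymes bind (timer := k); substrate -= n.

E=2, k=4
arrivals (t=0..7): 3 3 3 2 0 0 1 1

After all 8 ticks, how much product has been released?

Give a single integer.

Answer: 2

Derivation:
t=0: arr=3 -> substrate=1 bound=2 product=0
t=1: arr=3 -> substrate=4 bound=2 product=0
t=2: arr=3 -> substrate=7 bound=2 product=0
t=3: arr=2 -> substrate=9 bound=2 product=0
t=4: arr=0 -> substrate=7 bound=2 product=2
t=5: arr=0 -> substrate=7 bound=2 product=2
t=6: arr=1 -> substrate=8 bound=2 product=2
t=7: arr=1 -> substrate=9 bound=2 product=2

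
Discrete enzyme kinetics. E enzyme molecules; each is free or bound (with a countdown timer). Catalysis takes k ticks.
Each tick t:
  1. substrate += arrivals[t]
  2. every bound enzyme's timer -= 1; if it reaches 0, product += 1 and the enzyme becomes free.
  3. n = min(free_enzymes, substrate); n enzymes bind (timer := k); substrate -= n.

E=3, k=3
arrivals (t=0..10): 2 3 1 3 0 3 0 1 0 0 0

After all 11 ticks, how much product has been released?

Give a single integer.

Answer: 9

Derivation:
t=0: arr=2 -> substrate=0 bound=2 product=0
t=1: arr=3 -> substrate=2 bound=3 product=0
t=2: arr=1 -> substrate=3 bound=3 product=0
t=3: arr=3 -> substrate=4 bound=3 product=2
t=4: arr=0 -> substrate=3 bound=3 product=3
t=5: arr=3 -> substrate=6 bound=3 product=3
t=6: arr=0 -> substrate=4 bound=3 product=5
t=7: arr=1 -> substrate=4 bound=3 product=6
t=8: arr=0 -> substrate=4 bound=3 product=6
t=9: arr=0 -> substrate=2 bound=3 product=8
t=10: arr=0 -> substrate=1 bound=3 product=9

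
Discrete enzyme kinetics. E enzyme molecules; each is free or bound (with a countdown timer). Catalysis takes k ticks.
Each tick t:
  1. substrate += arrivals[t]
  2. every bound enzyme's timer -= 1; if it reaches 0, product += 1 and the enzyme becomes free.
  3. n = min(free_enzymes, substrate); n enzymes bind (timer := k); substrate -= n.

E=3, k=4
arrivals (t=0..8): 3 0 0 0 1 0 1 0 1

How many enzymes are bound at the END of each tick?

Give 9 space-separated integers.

Answer: 3 3 3 3 1 1 2 2 2

Derivation:
t=0: arr=3 -> substrate=0 bound=3 product=0
t=1: arr=0 -> substrate=0 bound=3 product=0
t=2: arr=0 -> substrate=0 bound=3 product=0
t=3: arr=0 -> substrate=0 bound=3 product=0
t=4: arr=1 -> substrate=0 bound=1 product=3
t=5: arr=0 -> substrate=0 bound=1 product=3
t=6: arr=1 -> substrate=0 bound=2 product=3
t=7: arr=0 -> substrate=0 bound=2 product=3
t=8: arr=1 -> substrate=0 bound=2 product=4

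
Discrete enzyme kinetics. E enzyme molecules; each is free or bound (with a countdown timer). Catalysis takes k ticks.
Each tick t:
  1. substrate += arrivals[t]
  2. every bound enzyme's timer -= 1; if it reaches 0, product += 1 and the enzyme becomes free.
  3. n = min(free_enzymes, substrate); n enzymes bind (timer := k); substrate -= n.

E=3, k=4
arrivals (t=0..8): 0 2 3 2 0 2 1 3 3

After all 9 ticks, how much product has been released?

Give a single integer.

t=0: arr=0 -> substrate=0 bound=0 product=0
t=1: arr=2 -> substrate=0 bound=2 product=0
t=2: arr=3 -> substrate=2 bound=3 product=0
t=3: arr=2 -> substrate=4 bound=3 product=0
t=4: arr=0 -> substrate=4 bound=3 product=0
t=5: arr=2 -> substrate=4 bound=3 product=2
t=6: arr=1 -> substrate=4 bound=3 product=3
t=7: arr=3 -> substrate=7 bound=3 product=3
t=8: arr=3 -> substrate=10 bound=3 product=3

Answer: 3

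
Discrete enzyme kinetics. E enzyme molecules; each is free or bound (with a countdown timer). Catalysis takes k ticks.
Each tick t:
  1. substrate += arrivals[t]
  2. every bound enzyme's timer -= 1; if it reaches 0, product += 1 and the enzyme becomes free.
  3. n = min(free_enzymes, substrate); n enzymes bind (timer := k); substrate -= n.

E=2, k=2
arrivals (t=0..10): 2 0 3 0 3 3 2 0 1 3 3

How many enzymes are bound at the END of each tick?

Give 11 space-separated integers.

Answer: 2 2 2 2 2 2 2 2 2 2 2

Derivation:
t=0: arr=2 -> substrate=0 bound=2 product=0
t=1: arr=0 -> substrate=0 bound=2 product=0
t=2: arr=3 -> substrate=1 bound=2 product=2
t=3: arr=0 -> substrate=1 bound=2 product=2
t=4: arr=3 -> substrate=2 bound=2 product=4
t=5: arr=3 -> substrate=5 bound=2 product=4
t=6: arr=2 -> substrate=5 bound=2 product=6
t=7: arr=0 -> substrate=5 bound=2 product=6
t=8: arr=1 -> substrate=4 bound=2 product=8
t=9: arr=3 -> substrate=7 bound=2 product=8
t=10: arr=3 -> substrate=8 bound=2 product=10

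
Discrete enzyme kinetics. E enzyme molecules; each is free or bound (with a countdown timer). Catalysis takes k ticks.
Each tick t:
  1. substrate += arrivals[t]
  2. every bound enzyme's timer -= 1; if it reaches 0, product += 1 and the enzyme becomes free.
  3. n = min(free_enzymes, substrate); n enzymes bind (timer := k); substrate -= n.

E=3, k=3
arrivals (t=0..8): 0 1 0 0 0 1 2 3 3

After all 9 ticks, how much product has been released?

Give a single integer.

t=0: arr=0 -> substrate=0 bound=0 product=0
t=1: arr=1 -> substrate=0 bound=1 product=0
t=2: arr=0 -> substrate=0 bound=1 product=0
t=3: arr=0 -> substrate=0 bound=1 product=0
t=4: arr=0 -> substrate=0 bound=0 product=1
t=5: arr=1 -> substrate=0 bound=1 product=1
t=6: arr=2 -> substrate=0 bound=3 product=1
t=7: arr=3 -> substrate=3 bound=3 product=1
t=8: arr=3 -> substrate=5 bound=3 product=2

Answer: 2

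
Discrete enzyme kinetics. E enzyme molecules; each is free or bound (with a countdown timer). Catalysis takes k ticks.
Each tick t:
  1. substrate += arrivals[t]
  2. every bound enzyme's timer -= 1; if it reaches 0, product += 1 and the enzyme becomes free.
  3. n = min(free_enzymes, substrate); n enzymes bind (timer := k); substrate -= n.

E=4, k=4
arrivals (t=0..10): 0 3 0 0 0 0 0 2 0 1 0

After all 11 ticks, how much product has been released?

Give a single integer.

t=0: arr=0 -> substrate=0 bound=0 product=0
t=1: arr=3 -> substrate=0 bound=3 product=0
t=2: arr=0 -> substrate=0 bound=3 product=0
t=3: arr=0 -> substrate=0 bound=3 product=0
t=4: arr=0 -> substrate=0 bound=3 product=0
t=5: arr=0 -> substrate=0 bound=0 product=3
t=6: arr=0 -> substrate=0 bound=0 product=3
t=7: arr=2 -> substrate=0 bound=2 product=3
t=8: arr=0 -> substrate=0 bound=2 product=3
t=9: arr=1 -> substrate=0 bound=3 product=3
t=10: arr=0 -> substrate=0 bound=3 product=3

Answer: 3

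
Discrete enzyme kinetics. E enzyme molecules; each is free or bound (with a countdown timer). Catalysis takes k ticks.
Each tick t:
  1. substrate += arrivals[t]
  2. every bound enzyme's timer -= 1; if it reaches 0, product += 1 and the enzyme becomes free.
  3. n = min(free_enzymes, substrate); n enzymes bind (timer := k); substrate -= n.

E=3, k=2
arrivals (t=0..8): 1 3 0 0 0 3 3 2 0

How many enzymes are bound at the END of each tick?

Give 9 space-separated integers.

t=0: arr=1 -> substrate=0 bound=1 product=0
t=1: arr=3 -> substrate=1 bound=3 product=0
t=2: arr=0 -> substrate=0 bound=3 product=1
t=3: arr=0 -> substrate=0 bound=1 product=3
t=4: arr=0 -> substrate=0 bound=0 product=4
t=5: arr=3 -> substrate=0 bound=3 product=4
t=6: arr=3 -> substrate=3 bound=3 product=4
t=7: arr=2 -> substrate=2 bound=3 product=7
t=8: arr=0 -> substrate=2 bound=3 product=7

Answer: 1 3 3 1 0 3 3 3 3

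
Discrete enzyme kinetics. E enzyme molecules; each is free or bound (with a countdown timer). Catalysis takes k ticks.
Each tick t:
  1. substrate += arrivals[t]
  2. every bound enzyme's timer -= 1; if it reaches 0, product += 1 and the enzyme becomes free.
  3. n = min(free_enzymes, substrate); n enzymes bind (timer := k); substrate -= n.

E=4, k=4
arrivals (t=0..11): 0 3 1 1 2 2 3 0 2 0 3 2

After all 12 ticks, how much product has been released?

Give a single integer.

t=0: arr=0 -> substrate=0 bound=0 product=0
t=1: arr=3 -> substrate=0 bound=3 product=0
t=2: arr=1 -> substrate=0 bound=4 product=0
t=3: arr=1 -> substrate=1 bound=4 product=0
t=4: arr=2 -> substrate=3 bound=4 product=0
t=5: arr=2 -> substrate=2 bound=4 product=3
t=6: arr=3 -> substrate=4 bound=4 product=4
t=7: arr=0 -> substrate=4 bound=4 product=4
t=8: arr=2 -> substrate=6 bound=4 product=4
t=9: arr=0 -> substrate=3 bound=4 product=7
t=10: arr=3 -> substrate=5 bound=4 product=8
t=11: arr=2 -> substrate=7 bound=4 product=8

Answer: 8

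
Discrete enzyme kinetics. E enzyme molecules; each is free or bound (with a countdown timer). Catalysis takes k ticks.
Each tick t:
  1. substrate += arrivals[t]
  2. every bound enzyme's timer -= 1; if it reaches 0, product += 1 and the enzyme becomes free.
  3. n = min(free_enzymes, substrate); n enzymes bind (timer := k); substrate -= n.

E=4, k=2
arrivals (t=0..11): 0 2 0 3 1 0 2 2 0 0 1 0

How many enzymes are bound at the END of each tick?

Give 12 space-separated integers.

t=0: arr=0 -> substrate=0 bound=0 product=0
t=1: arr=2 -> substrate=0 bound=2 product=0
t=2: arr=0 -> substrate=0 bound=2 product=0
t=3: arr=3 -> substrate=0 bound=3 product=2
t=4: arr=1 -> substrate=0 bound=4 product=2
t=5: arr=0 -> substrate=0 bound=1 product=5
t=6: arr=2 -> substrate=0 bound=2 product=6
t=7: arr=2 -> substrate=0 bound=4 product=6
t=8: arr=0 -> substrate=0 bound=2 product=8
t=9: arr=0 -> substrate=0 bound=0 product=10
t=10: arr=1 -> substrate=0 bound=1 product=10
t=11: arr=0 -> substrate=0 bound=1 product=10

Answer: 0 2 2 3 4 1 2 4 2 0 1 1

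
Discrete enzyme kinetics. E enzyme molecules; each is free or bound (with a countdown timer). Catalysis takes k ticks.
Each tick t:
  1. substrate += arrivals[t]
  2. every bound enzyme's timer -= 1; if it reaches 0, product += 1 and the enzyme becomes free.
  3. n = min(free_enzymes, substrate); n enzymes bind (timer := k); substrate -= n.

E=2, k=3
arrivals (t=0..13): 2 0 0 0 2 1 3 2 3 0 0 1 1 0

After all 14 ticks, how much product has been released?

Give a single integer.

t=0: arr=2 -> substrate=0 bound=2 product=0
t=1: arr=0 -> substrate=0 bound=2 product=0
t=2: arr=0 -> substrate=0 bound=2 product=0
t=3: arr=0 -> substrate=0 bound=0 product=2
t=4: arr=2 -> substrate=0 bound=2 product=2
t=5: arr=1 -> substrate=1 bound=2 product=2
t=6: arr=3 -> substrate=4 bound=2 product=2
t=7: arr=2 -> substrate=4 bound=2 product=4
t=8: arr=3 -> substrate=7 bound=2 product=4
t=9: arr=0 -> substrate=7 bound=2 product=4
t=10: arr=0 -> substrate=5 bound=2 product=6
t=11: arr=1 -> substrate=6 bound=2 product=6
t=12: arr=1 -> substrate=7 bound=2 product=6
t=13: arr=0 -> substrate=5 bound=2 product=8

Answer: 8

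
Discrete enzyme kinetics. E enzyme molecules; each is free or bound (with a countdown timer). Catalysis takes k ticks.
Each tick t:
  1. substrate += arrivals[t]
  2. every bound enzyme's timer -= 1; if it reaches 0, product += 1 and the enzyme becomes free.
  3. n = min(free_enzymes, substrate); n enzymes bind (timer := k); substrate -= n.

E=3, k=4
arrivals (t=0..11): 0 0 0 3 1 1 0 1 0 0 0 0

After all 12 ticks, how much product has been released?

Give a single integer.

t=0: arr=0 -> substrate=0 bound=0 product=0
t=1: arr=0 -> substrate=0 bound=0 product=0
t=2: arr=0 -> substrate=0 bound=0 product=0
t=3: arr=3 -> substrate=0 bound=3 product=0
t=4: arr=1 -> substrate=1 bound=3 product=0
t=5: arr=1 -> substrate=2 bound=3 product=0
t=6: arr=0 -> substrate=2 bound=3 product=0
t=7: arr=1 -> substrate=0 bound=3 product=3
t=8: arr=0 -> substrate=0 bound=3 product=3
t=9: arr=0 -> substrate=0 bound=3 product=3
t=10: arr=0 -> substrate=0 bound=3 product=3
t=11: arr=0 -> substrate=0 bound=0 product=6

Answer: 6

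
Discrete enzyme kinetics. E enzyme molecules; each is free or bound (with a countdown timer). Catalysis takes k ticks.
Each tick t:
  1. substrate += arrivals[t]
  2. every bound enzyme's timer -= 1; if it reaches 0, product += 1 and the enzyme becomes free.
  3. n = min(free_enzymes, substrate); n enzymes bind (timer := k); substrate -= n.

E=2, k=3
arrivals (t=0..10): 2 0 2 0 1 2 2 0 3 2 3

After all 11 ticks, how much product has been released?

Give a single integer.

t=0: arr=2 -> substrate=0 bound=2 product=0
t=1: arr=0 -> substrate=0 bound=2 product=0
t=2: arr=2 -> substrate=2 bound=2 product=0
t=3: arr=0 -> substrate=0 bound=2 product=2
t=4: arr=1 -> substrate=1 bound=2 product=2
t=5: arr=2 -> substrate=3 bound=2 product=2
t=6: arr=2 -> substrate=3 bound=2 product=4
t=7: arr=0 -> substrate=3 bound=2 product=4
t=8: arr=3 -> substrate=6 bound=2 product=4
t=9: arr=2 -> substrate=6 bound=2 product=6
t=10: arr=3 -> substrate=9 bound=2 product=6

Answer: 6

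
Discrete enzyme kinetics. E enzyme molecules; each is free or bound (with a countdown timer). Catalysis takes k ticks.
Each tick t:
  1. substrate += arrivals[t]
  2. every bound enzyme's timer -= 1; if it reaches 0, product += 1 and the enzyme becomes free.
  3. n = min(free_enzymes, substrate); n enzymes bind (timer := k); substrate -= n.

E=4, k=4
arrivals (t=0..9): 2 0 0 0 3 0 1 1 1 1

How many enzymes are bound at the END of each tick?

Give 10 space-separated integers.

Answer: 2 2 2 2 3 3 4 4 3 4

Derivation:
t=0: arr=2 -> substrate=0 bound=2 product=0
t=1: arr=0 -> substrate=0 bound=2 product=0
t=2: arr=0 -> substrate=0 bound=2 product=0
t=3: arr=0 -> substrate=0 bound=2 product=0
t=4: arr=3 -> substrate=0 bound=3 product=2
t=5: arr=0 -> substrate=0 bound=3 product=2
t=6: arr=1 -> substrate=0 bound=4 product=2
t=7: arr=1 -> substrate=1 bound=4 product=2
t=8: arr=1 -> substrate=0 bound=3 product=5
t=9: arr=1 -> substrate=0 bound=4 product=5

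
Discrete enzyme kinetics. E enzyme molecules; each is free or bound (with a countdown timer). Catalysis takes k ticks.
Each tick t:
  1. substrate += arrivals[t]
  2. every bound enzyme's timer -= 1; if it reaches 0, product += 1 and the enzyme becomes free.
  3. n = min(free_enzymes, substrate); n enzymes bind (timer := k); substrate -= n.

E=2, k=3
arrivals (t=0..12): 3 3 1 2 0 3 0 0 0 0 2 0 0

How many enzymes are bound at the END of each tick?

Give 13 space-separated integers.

t=0: arr=3 -> substrate=1 bound=2 product=0
t=1: arr=3 -> substrate=4 bound=2 product=0
t=2: arr=1 -> substrate=5 bound=2 product=0
t=3: arr=2 -> substrate=5 bound=2 product=2
t=4: arr=0 -> substrate=5 bound=2 product=2
t=5: arr=3 -> substrate=8 bound=2 product=2
t=6: arr=0 -> substrate=6 bound=2 product=4
t=7: arr=0 -> substrate=6 bound=2 product=4
t=8: arr=0 -> substrate=6 bound=2 product=4
t=9: arr=0 -> substrate=4 bound=2 product=6
t=10: arr=2 -> substrate=6 bound=2 product=6
t=11: arr=0 -> substrate=6 bound=2 product=6
t=12: arr=0 -> substrate=4 bound=2 product=8

Answer: 2 2 2 2 2 2 2 2 2 2 2 2 2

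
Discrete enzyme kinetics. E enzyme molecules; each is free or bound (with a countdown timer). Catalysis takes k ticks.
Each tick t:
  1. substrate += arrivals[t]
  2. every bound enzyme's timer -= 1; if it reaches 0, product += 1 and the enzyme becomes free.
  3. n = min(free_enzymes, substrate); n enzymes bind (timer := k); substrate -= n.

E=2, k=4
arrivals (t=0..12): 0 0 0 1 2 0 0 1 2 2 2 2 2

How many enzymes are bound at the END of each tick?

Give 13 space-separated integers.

t=0: arr=0 -> substrate=0 bound=0 product=0
t=1: arr=0 -> substrate=0 bound=0 product=0
t=2: arr=0 -> substrate=0 bound=0 product=0
t=3: arr=1 -> substrate=0 bound=1 product=0
t=4: arr=2 -> substrate=1 bound=2 product=0
t=5: arr=0 -> substrate=1 bound=2 product=0
t=6: arr=0 -> substrate=1 bound=2 product=0
t=7: arr=1 -> substrate=1 bound=2 product=1
t=8: arr=2 -> substrate=2 bound=2 product=2
t=9: arr=2 -> substrate=4 bound=2 product=2
t=10: arr=2 -> substrate=6 bound=2 product=2
t=11: arr=2 -> substrate=7 bound=2 product=3
t=12: arr=2 -> substrate=8 bound=2 product=4

Answer: 0 0 0 1 2 2 2 2 2 2 2 2 2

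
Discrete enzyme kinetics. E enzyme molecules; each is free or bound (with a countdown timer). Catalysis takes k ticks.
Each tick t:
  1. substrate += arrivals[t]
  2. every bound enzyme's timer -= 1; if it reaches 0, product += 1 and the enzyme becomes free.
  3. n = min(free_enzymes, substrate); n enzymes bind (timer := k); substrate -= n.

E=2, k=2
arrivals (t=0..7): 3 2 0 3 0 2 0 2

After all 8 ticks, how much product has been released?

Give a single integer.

t=0: arr=3 -> substrate=1 bound=2 product=0
t=1: arr=2 -> substrate=3 bound=2 product=0
t=2: arr=0 -> substrate=1 bound=2 product=2
t=3: arr=3 -> substrate=4 bound=2 product=2
t=4: arr=0 -> substrate=2 bound=2 product=4
t=5: arr=2 -> substrate=4 bound=2 product=4
t=6: arr=0 -> substrate=2 bound=2 product=6
t=7: arr=2 -> substrate=4 bound=2 product=6

Answer: 6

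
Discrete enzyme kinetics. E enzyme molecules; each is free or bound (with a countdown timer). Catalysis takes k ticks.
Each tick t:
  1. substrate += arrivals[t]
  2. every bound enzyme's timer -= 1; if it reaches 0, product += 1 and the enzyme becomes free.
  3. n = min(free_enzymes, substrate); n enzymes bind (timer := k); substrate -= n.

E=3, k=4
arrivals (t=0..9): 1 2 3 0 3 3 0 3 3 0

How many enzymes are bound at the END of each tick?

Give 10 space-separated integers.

t=0: arr=1 -> substrate=0 bound=1 product=0
t=1: arr=2 -> substrate=0 bound=3 product=0
t=2: arr=3 -> substrate=3 bound=3 product=0
t=3: arr=0 -> substrate=3 bound=3 product=0
t=4: arr=3 -> substrate=5 bound=3 product=1
t=5: arr=3 -> substrate=6 bound=3 product=3
t=6: arr=0 -> substrate=6 bound=3 product=3
t=7: arr=3 -> substrate=9 bound=3 product=3
t=8: arr=3 -> substrate=11 bound=3 product=4
t=9: arr=0 -> substrate=9 bound=3 product=6

Answer: 1 3 3 3 3 3 3 3 3 3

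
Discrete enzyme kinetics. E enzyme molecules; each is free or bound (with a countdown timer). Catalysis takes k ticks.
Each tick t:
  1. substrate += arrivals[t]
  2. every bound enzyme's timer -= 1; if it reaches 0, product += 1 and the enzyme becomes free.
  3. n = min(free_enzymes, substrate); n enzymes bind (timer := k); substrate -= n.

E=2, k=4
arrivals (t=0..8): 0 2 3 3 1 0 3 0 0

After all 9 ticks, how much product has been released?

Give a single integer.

Answer: 2

Derivation:
t=0: arr=0 -> substrate=0 bound=0 product=0
t=1: arr=2 -> substrate=0 bound=2 product=0
t=2: arr=3 -> substrate=3 bound=2 product=0
t=3: arr=3 -> substrate=6 bound=2 product=0
t=4: arr=1 -> substrate=7 bound=2 product=0
t=5: arr=0 -> substrate=5 bound=2 product=2
t=6: arr=3 -> substrate=8 bound=2 product=2
t=7: arr=0 -> substrate=8 bound=2 product=2
t=8: arr=0 -> substrate=8 bound=2 product=2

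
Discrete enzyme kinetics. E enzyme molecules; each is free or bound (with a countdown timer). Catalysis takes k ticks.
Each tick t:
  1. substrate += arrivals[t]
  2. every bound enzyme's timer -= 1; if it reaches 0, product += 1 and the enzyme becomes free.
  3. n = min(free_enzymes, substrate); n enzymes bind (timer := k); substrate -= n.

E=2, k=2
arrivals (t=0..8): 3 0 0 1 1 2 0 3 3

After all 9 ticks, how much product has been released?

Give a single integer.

t=0: arr=3 -> substrate=1 bound=2 product=0
t=1: arr=0 -> substrate=1 bound=2 product=0
t=2: arr=0 -> substrate=0 bound=1 product=2
t=3: arr=1 -> substrate=0 bound=2 product=2
t=4: arr=1 -> substrate=0 bound=2 product=3
t=5: arr=2 -> substrate=1 bound=2 product=4
t=6: arr=0 -> substrate=0 bound=2 product=5
t=7: arr=3 -> substrate=2 bound=2 product=6
t=8: arr=3 -> substrate=4 bound=2 product=7

Answer: 7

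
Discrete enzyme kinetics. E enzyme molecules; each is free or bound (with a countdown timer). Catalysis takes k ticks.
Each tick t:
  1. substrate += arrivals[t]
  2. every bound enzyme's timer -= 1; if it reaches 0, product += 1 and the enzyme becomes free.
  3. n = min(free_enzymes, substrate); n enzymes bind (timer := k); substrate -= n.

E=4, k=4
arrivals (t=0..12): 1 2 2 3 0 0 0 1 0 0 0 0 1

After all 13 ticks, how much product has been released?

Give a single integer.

t=0: arr=1 -> substrate=0 bound=1 product=0
t=1: arr=2 -> substrate=0 bound=3 product=0
t=2: arr=2 -> substrate=1 bound=4 product=0
t=3: arr=3 -> substrate=4 bound=4 product=0
t=4: arr=0 -> substrate=3 bound=4 product=1
t=5: arr=0 -> substrate=1 bound=4 product=3
t=6: arr=0 -> substrate=0 bound=4 product=4
t=7: arr=1 -> substrate=1 bound=4 product=4
t=8: arr=0 -> substrate=0 bound=4 product=5
t=9: arr=0 -> substrate=0 bound=2 product=7
t=10: arr=0 -> substrate=0 bound=1 product=8
t=11: arr=0 -> substrate=0 bound=1 product=8
t=12: arr=1 -> substrate=0 bound=1 product=9

Answer: 9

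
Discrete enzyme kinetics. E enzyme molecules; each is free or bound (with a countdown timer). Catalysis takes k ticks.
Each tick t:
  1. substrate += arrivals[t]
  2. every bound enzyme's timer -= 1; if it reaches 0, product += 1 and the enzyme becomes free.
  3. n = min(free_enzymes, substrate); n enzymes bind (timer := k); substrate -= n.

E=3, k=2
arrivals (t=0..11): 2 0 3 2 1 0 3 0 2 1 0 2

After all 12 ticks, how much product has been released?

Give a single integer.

t=0: arr=2 -> substrate=0 bound=2 product=0
t=1: arr=0 -> substrate=0 bound=2 product=0
t=2: arr=3 -> substrate=0 bound=3 product=2
t=3: arr=2 -> substrate=2 bound=3 product=2
t=4: arr=1 -> substrate=0 bound=3 product=5
t=5: arr=0 -> substrate=0 bound=3 product=5
t=6: arr=3 -> substrate=0 bound=3 product=8
t=7: arr=0 -> substrate=0 bound=3 product=8
t=8: arr=2 -> substrate=0 bound=2 product=11
t=9: arr=1 -> substrate=0 bound=3 product=11
t=10: arr=0 -> substrate=0 bound=1 product=13
t=11: arr=2 -> substrate=0 bound=2 product=14

Answer: 14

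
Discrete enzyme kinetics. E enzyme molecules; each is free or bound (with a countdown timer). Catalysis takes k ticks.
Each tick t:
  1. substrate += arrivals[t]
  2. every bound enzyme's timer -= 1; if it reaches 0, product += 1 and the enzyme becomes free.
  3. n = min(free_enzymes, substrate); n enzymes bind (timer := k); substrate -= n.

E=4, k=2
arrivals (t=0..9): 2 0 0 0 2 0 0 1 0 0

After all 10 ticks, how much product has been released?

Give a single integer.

Answer: 5

Derivation:
t=0: arr=2 -> substrate=0 bound=2 product=0
t=1: arr=0 -> substrate=0 bound=2 product=0
t=2: arr=0 -> substrate=0 bound=0 product=2
t=3: arr=0 -> substrate=0 bound=0 product=2
t=4: arr=2 -> substrate=0 bound=2 product=2
t=5: arr=0 -> substrate=0 bound=2 product=2
t=6: arr=0 -> substrate=0 bound=0 product=4
t=7: arr=1 -> substrate=0 bound=1 product=4
t=8: arr=0 -> substrate=0 bound=1 product=4
t=9: arr=0 -> substrate=0 bound=0 product=5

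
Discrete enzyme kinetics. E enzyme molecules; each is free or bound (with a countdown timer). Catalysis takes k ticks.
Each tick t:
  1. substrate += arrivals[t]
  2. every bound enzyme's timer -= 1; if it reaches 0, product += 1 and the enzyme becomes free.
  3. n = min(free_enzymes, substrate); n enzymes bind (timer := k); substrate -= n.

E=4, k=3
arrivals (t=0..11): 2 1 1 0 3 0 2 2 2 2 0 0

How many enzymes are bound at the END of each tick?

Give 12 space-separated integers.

Answer: 2 3 4 2 4 3 4 4 4 4 4 4

Derivation:
t=0: arr=2 -> substrate=0 bound=2 product=0
t=1: arr=1 -> substrate=0 bound=3 product=0
t=2: arr=1 -> substrate=0 bound=4 product=0
t=3: arr=0 -> substrate=0 bound=2 product=2
t=4: arr=3 -> substrate=0 bound=4 product=3
t=5: arr=0 -> substrate=0 bound=3 product=4
t=6: arr=2 -> substrate=1 bound=4 product=4
t=7: arr=2 -> substrate=0 bound=4 product=7
t=8: arr=2 -> substrate=2 bound=4 product=7
t=9: arr=2 -> substrate=3 bound=4 product=8
t=10: arr=0 -> substrate=0 bound=4 product=11
t=11: arr=0 -> substrate=0 bound=4 product=11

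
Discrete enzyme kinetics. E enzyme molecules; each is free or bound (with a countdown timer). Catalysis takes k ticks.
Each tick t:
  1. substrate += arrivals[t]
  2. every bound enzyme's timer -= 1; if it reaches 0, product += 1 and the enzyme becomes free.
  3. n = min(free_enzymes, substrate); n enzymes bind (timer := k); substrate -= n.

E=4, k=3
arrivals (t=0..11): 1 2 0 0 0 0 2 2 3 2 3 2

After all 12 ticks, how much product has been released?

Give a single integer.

Answer: 7

Derivation:
t=0: arr=1 -> substrate=0 bound=1 product=0
t=1: arr=2 -> substrate=0 bound=3 product=0
t=2: arr=0 -> substrate=0 bound=3 product=0
t=3: arr=0 -> substrate=0 bound=2 product=1
t=4: arr=0 -> substrate=0 bound=0 product=3
t=5: arr=0 -> substrate=0 bound=0 product=3
t=6: arr=2 -> substrate=0 bound=2 product=3
t=7: arr=2 -> substrate=0 bound=4 product=3
t=8: arr=3 -> substrate=3 bound=4 product=3
t=9: arr=2 -> substrate=3 bound=4 product=5
t=10: arr=3 -> substrate=4 bound=4 product=7
t=11: arr=2 -> substrate=6 bound=4 product=7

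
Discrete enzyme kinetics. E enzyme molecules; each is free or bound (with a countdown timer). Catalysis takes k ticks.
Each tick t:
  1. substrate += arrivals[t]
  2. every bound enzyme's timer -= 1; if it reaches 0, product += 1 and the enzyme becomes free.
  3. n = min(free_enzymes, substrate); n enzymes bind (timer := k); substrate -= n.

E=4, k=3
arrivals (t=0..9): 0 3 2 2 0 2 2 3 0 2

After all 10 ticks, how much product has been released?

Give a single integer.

Answer: 8

Derivation:
t=0: arr=0 -> substrate=0 bound=0 product=0
t=1: arr=3 -> substrate=0 bound=3 product=0
t=2: arr=2 -> substrate=1 bound=4 product=0
t=3: arr=2 -> substrate=3 bound=4 product=0
t=4: arr=0 -> substrate=0 bound=4 product=3
t=5: arr=2 -> substrate=1 bound=4 product=4
t=6: arr=2 -> substrate=3 bound=4 product=4
t=7: arr=3 -> substrate=3 bound=4 product=7
t=8: arr=0 -> substrate=2 bound=4 product=8
t=9: arr=2 -> substrate=4 bound=4 product=8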